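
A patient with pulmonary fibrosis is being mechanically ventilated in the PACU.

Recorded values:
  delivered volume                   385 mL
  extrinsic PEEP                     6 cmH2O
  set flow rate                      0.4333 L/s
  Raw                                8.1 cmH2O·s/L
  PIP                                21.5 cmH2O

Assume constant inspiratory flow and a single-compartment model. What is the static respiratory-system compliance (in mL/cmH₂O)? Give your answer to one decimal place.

32.1

Equation of motion (constant flow): PIP = Vt/C + R·V̇ + PEEP.
Vt/C = PIP − R·V̇ − PEEP = 21.5 − 8.1×0.4333 − 6 = 21.5 − 3.51 − 6 = 11.99 cmH2O.
C = Vt / 11.99 = 385 / 11.99 = 32.11 mL/cmH2O.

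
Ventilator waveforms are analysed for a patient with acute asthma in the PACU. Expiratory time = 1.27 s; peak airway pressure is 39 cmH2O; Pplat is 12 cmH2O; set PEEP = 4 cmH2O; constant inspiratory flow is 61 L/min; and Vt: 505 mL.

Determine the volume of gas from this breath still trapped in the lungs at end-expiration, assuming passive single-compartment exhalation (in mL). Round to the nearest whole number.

237

Flow: 61 L/min ÷ 60 = 1.0167 L/s.
R = (PIP − Pplat)/V̇ = (39 − 12) / 1.0167 = 27.0/1.0167 = 26.557 cmH2O·s/L.
C = Vt/(Pplat − PEEP) = 505.0 / (12 − 4) = 505.0/8.0 = 63.125 mL/cmH2O.
τ = R × C = 26.557 × 0.06313 L/cmH2O = 1.677 s.
Fraction remaining = e^(−Te/τ) = e^(−1.27/1.677) = 0.4689.
Trapped volume = 505.0 × 0.4689 = 236.79 mL.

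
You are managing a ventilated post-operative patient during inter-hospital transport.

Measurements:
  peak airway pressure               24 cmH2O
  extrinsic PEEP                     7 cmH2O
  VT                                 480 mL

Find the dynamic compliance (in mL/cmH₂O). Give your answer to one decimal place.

28.2

Dynamic compliance = Vt / (PIP − PEEP) = 480 / (24 − 7) = 480 / 17.0 = 28.235 mL/cmH2O.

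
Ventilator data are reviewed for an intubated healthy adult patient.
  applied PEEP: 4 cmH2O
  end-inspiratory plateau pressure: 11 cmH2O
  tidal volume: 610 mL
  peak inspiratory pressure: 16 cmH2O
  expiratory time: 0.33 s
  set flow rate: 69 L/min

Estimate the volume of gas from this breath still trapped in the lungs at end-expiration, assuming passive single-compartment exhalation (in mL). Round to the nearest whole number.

Flow: 69 L/min ÷ 60 = 1.15 L/s.
R = (PIP − Pplat)/V̇ = (16 − 11) / 1.15 = 5.0/1.15 = 4.348 cmH2O·s/L.
C = Vt/(Pplat − PEEP) = 610.0 / (11 − 4) = 610.0/7.0 = 87.143 mL/cmH2O.
τ = R × C = 4.348 × 0.08714 L/cmH2O = 0.3789 s.
Fraction remaining = e^(−Te/τ) = e^(−0.33/0.3789) = 0.4186.
Trapped volume = 610.0 × 0.4186 = 255.35 mL.

255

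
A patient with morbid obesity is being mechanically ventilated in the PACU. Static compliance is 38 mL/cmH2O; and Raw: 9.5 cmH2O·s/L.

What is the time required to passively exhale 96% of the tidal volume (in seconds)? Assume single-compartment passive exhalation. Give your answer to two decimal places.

1.16

τ = R × C = 9.5 × 38 mL/cmH2O = 9.5 × 0.038 L/cmH2O = 0.361 s.
Exhaled fraction f = 1 − e^(−t/τ) → t = −τ·ln(1 − f) = −0.361·ln(0.04) = 1.162 s.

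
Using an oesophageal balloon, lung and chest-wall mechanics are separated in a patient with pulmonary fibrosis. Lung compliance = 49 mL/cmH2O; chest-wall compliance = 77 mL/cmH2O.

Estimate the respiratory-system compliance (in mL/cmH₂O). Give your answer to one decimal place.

Lung and chest wall are elastances in series: 1/Crs = 1/CL + 1/Ccw.
1/Crs = 1/49 + 1/77 = 0.0334.
Crs = 29.94 mL/cmH2O.

29.9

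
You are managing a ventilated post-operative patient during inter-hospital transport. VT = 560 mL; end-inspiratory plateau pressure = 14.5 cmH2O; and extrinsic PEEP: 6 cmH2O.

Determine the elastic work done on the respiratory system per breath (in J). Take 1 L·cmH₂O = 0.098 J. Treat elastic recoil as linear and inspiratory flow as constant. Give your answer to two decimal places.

0.23

Elastic work ≈ ½ × (Pplat − PEEP) × Vt = 0.5 × (14.5 − 6) × 0.560 L = 0.5 × 8.5 × 0.560 = 2.38 L·cmH2O.
× 0.098 J/(L·cmH2O) → 0.2332 J.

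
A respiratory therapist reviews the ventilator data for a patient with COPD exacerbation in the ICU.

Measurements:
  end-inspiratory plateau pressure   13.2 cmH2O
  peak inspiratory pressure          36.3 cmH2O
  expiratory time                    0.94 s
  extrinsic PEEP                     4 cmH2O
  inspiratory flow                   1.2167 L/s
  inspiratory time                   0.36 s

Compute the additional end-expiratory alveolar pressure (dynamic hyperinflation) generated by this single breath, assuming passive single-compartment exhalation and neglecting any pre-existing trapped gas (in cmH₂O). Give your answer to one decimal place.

3.3

Vt = flow × Ti = 1.2167 L/s × 0.36 s × 1000 mL/L = 438.01 mL.
R = (PIP − Pplat)/V̇ = (36.3 − 13.2) / 1.2167 = 23.1/1.2167 = 18.986 cmH2O·s/L.
C = Vt/(Pplat − PEEP) = 438.01 / (13.2 − 4) = 438.01/9.2 = 47.61 mL/cmH2O.
τ = R × C = 18.986 × 0.04761 L/cmH2O = 0.9039 s.
Fraction remaining = e^(−Te/τ) = e^(−0.94/0.9039) = 0.3535; trapped volume = 438.01 × 0.3535 = 154.84 mL.
Additional alveolar pressure from trapping ≈ V_trapped / C = 154.84 / 47.61 = 3.252 cmH2O.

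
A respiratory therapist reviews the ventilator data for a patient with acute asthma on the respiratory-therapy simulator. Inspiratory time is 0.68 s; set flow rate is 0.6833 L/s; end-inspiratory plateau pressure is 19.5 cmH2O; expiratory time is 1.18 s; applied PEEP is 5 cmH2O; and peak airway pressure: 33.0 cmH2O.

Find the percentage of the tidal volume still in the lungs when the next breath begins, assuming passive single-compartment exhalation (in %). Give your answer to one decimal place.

15.5

Vt = flow × Ti = 0.6833 L/s × 0.68 s × 1000 mL/L = 464.64 mL.
R = (PIP − Pplat)/V̇ = (33.0 − 19.5) / 0.6833 = 13.5/0.6833 = 19.757 cmH2O·s/L.
C = Vt/(Pplat − PEEP) = 464.64 / (19.5 − 5) = 464.64/14.5 = 32.044 mL/cmH2O.
τ = R × C = 19.757 × 0.03204 L/cmH2O = 0.633 s.
Fraction remaining at end-expiration = e^(−Te/τ) = e^(−1.18/0.633) = 0.155 → 15.5%.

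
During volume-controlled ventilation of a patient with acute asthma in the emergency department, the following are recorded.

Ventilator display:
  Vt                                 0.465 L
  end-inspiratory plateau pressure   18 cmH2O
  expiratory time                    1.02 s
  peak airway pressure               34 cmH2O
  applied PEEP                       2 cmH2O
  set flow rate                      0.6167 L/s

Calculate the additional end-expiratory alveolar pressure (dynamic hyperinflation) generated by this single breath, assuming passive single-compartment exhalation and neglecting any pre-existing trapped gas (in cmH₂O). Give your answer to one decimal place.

4.1

R = (PIP − Pplat)/V̇ = (34 − 18) / 0.6167 = 16.0/0.6167 = 25.945 cmH2O·s/L.
C = Vt/(Pplat − PEEP) = 465.0 / (18 − 2) = 465.0/16.0 = 29.063 mL/cmH2O.
τ = R × C = 25.945 × 0.02906 L/cmH2O = 0.754 s.
Fraction remaining = e^(−Te/τ) = e^(−1.02/0.754) = 0.2585; trapped volume = 465.0 × 0.2585 = 120.2 mL.
Additional alveolar pressure from trapping ≈ V_trapped / C = 120.2 / 29.063 = 4.136 cmH2O.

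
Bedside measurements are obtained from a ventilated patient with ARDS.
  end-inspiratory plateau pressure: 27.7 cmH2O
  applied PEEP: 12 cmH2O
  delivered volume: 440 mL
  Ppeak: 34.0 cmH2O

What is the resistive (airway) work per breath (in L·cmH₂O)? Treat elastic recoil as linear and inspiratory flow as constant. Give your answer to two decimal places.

2.77

With constant inspiratory flow the resistive pressure is constant at PIP − Pplat = 34.0 − 27.7 = 6.3 cmH2O, so resistive work = 6.3 × 0.440 = 2.772 L·cmH2O.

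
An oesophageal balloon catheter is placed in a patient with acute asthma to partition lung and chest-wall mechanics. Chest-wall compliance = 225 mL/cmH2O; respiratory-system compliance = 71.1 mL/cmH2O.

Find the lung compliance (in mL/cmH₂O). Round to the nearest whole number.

1/CL = 1/Crs − 1/Ccw.
1/CL = 1/71.1 − 1/225 = 0.00962.
CL = 103.95 mL/cmH2O.

104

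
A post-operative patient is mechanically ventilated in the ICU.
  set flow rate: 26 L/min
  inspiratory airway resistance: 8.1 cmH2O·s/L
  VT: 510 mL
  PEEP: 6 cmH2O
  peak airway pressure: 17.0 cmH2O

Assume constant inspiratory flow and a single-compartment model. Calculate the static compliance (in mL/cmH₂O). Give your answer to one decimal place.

Flow: 26 L/min ÷ 60 = 0.4333 L/s.
Equation of motion (constant flow): PIP = Vt/C + R·V̇ + PEEP.
Vt/C = PIP − R·V̇ − PEEP = 17.0 − 8.1×0.4333 − 6 = 17.0 − 3.51 − 6 = 7.49 cmH2O.
C = Vt / 7.49 = 510 / 7.49 = 68.091 mL/cmH2O.

68.1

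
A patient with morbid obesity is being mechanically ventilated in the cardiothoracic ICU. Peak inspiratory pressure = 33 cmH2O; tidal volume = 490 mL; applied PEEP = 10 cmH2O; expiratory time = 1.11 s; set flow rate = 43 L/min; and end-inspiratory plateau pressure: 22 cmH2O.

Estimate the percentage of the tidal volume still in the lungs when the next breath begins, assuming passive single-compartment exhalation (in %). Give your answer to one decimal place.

17.0

Flow: 43 L/min ÷ 60 = 0.7167 L/s.
R = (PIP − Pplat)/V̇ = (33 − 22) / 0.7167 = 11.0/0.7167 = 15.348 cmH2O·s/L.
C = Vt/(Pplat − PEEP) = 490.0 / (22 − 10) = 490.0/12.0 = 40.833 mL/cmH2O.
τ = R × C = 15.348 × 0.04083 L/cmH2O = 0.6267 s.
Fraction remaining at end-expiration = e^(−Te/τ) = e^(−1.11/0.6267) = 0.1701 → 17.01%.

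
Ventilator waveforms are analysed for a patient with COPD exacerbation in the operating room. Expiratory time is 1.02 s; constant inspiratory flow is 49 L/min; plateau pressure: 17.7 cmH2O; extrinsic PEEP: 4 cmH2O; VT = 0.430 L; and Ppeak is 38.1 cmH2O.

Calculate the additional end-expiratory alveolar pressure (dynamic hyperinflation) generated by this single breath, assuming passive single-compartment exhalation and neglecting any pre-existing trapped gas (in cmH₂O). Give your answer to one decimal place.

3.7

Flow: 49 L/min ÷ 60 = 0.8167 L/s.
R = (PIP − Pplat)/V̇ = (38.1 − 17.7) / 0.8167 = 20.4/0.8167 = 24.979 cmH2O·s/L.
C = Vt/(Pplat − PEEP) = 430.0 / (17.7 − 4) = 430.0/13.7 = 31.387 mL/cmH2O.
τ = R × C = 24.979 × 0.03139 L/cmH2O = 0.7841 s.
Fraction remaining = e^(−Te/τ) = e^(−1.02/0.7841) = 0.2723; trapped volume = 430.0 × 0.2723 = 117.09 mL.
Additional alveolar pressure from trapping ≈ V_trapped / C = 117.09 / 31.387 = 3.731 cmH2O.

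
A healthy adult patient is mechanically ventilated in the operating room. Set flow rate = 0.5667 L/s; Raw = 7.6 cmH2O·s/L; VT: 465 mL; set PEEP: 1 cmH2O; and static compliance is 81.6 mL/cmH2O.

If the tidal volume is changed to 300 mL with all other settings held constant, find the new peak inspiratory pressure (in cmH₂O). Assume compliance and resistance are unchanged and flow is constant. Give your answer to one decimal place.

9.0

PIP = Vt/C + R·V̇ + PEEP (constant-flow equation of motion).
Only the elastic term changes: ΔPIP = ΔVt / C = (300 − 465) / 81.6 = -2.022 cmH2O.
Original PIP = 465/81.6 + 7.6×0.5667 + 1 = 11.005 cmH2O; new PIP = 11.005 + (-2.022) = 8.983 cmH2O.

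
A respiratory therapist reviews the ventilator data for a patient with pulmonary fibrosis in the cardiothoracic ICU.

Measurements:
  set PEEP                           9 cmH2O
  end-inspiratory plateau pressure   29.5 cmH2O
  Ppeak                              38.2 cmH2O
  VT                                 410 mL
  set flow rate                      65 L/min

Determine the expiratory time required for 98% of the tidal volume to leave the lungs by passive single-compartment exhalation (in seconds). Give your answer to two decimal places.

Flow: 65 L/min ÷ 60 = 1.0833 L/s.
R = (PIP − Pplat)/V̇ = (38.2 − 29.5) / 1.0833 = 8.7/1.0833 = 8.031 cmH2O·s/L.
C = Vt/(Pplat − PEEP) = 410.0 / (29.5 − 9) = 410.0/20.5 = 20.0 mL/cmH2O.
τ = R × C = 8.031 × 0.02 L/cmH2O = 0.1606 s.
t = −τ·ln(1 − 0.98) = −0.1606·ln(0.02) = 0.6283 s.

0.63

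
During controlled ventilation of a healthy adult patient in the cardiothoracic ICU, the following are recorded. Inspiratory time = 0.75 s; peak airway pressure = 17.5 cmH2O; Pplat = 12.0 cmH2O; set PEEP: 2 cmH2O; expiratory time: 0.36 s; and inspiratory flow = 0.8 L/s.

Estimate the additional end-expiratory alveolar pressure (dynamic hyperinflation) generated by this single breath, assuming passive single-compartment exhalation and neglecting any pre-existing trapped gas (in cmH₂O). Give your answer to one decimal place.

Vt = flow × Ti = 0.8 L/s × 0.75 s × 1000 mL/L = 600.0 mL.
R = (PIP − Pplat)/V̇ = (17.5 − 12.0) / 0.8 = 5.5/0.8 = 6.875 cmH2O·s/L.
C = Vt/(Pplat − PEEP) = 600.0 / (12.0 − 2) = 600.0/10.0 = 60.0 mL/cmH2O.
τ = R × C = 6.875 × 0.06 L/cmH2O = 0.4125 s.
Fraction remaining = e^(−Te/τ) = e^(−0.36/0.4125) = 0.4178; trapped volume = 600.0 × 0.4178 = 250.68 mL.
Additional alveolar pressure from trapping ≈ V_trapped / C = 250.68 / 60.0 = 4.178 cmH2O.

4.2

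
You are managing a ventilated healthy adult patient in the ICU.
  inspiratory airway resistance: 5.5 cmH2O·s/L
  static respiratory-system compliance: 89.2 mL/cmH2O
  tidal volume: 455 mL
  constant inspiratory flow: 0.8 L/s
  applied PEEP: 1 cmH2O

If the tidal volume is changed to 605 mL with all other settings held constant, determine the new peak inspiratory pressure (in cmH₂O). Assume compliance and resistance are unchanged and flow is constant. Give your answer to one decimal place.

PIP = Vt/C + R·V̇ + PEEP (constant-flow equation of motion).
Only the elastic term changes: ΔPIP = ΔVt / C = (605 − 455) / 89.2 = 1.682 cmH2O.
Original PIP = 455/89.2 + 5.5×0.8 + 1 = 10.501 cmH2O; new PIP = 10.501 + (1.682) = 12.183 cmH2O.

12.2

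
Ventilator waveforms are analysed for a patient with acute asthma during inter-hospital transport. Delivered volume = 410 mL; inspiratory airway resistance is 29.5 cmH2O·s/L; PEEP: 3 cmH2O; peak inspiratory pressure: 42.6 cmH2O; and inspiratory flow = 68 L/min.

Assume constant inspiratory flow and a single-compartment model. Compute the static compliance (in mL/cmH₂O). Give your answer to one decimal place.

66.5

Flow: 68 L/min ÷ 60 = 1.1333 L/s.
Equation of motion (constant flow): PIP = Vt/C + R·V̇ + PEEP.
Vt/C = PIP − R·V̇ − PEEP = 42.6 − 29.5×1.1333 − 3 = 42.6 − 33.432 − 3 = 6.168 cmH2O.
C = Vt / 6.168 = 410 / 6.168 = 66.472 mL/cmH2O.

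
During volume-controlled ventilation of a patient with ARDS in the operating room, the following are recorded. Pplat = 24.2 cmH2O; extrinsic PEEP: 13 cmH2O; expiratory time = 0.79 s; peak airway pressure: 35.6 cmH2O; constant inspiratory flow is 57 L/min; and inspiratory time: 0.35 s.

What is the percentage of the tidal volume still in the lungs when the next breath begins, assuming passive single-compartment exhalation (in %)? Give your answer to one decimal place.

10.9

Flow: 57 L/min ÷ 60 = 0.95 L/s.
Vt = flow × Ti = 0.95 L/s × 0.35 s × 1000 mL/L = 332.5 mL.
R = (PIP − Pplat)/V̇ = (35.6 − 24.2) / 0.95 = 11.4/0.95 = 12.0 cmH2O·s/L.
C = Vt/(Pplat − PEEP) = 332.5 / (24.2 − 13) = 332.5/11.2 = 29.688 mL/cmH2O.
τ = R × C = 12.0 × 0.02969 L/cmH2O = 0.3563 s.
Fraction remaining at end-expiration = e^(−Te/τ) = e^(−0.79/0.3563) = 0.1089 → 10.89%.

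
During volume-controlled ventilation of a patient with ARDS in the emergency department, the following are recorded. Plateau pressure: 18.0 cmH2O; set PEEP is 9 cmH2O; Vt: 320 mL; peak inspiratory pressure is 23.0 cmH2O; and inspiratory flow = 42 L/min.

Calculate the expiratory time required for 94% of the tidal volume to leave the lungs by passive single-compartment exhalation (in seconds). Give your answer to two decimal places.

Flow: 42 L/min ÷ 60 = 0.7 L/s.
R = (PIP − Pplat)/V̇ = (23.0 − 18.0) / 0.7 = 5.0/0.7 = 7.143 cmH2O·s/L.
C = Vt/(Pplat − PEEP) = 320.0 / (18.0 − 9) = 320.0/9.0 = 35.556 mL/cmH2O.
τ = R × C = 7.143 × 0.03556 L/cmH2O = 0.254 s.
t = −τ·ln(1 − 0.94) = −0.254·ln(0.06) = 0.7146 s.

0.71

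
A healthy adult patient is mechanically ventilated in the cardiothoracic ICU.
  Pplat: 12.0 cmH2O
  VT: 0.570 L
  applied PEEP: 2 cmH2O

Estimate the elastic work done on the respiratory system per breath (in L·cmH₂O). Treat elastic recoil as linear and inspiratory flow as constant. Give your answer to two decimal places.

Elastic work ≈ ½ × (Pplat − PEEP) × Vt = 0.5 × (12.0 − 2) × 0.570 L = 0.5 × 10.0 × 0.570 = 2.85 L·cmH2O.

2.85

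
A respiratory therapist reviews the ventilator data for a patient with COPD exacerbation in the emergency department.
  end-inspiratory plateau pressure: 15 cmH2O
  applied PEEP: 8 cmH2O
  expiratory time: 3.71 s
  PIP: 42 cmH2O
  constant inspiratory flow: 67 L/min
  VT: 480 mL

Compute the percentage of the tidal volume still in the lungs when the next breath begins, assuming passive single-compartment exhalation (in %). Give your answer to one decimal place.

10.7

Flow: 67 L/min ÷ 60 = 1.1167 L/s.
R = (PIP − Pplat)/V̇ = (42 − 15) / 1.1167 = 27.0/1.1167 = 24.178 cmH2O·s/L.
C = Vt/(Pplat − PEEP) = 480.0 / (15 − 8) = 480.0/7.0 = 68.571 mL/cmH2O.
τ = R × C = 24.178 × 0.06857 L/cmH2O = 1.658 s.
Fraction remaining at end-expiration = e^(−Te/τ) = e^(−3.71/1.658) = 0.1067 → 10.67%.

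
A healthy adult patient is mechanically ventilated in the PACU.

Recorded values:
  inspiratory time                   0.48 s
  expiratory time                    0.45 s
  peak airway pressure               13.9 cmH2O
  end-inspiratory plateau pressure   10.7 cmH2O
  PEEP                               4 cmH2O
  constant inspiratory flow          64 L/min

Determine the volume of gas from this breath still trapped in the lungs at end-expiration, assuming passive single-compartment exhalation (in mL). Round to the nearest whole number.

72

Flow: 64 L/min ÷ 60 = 1.0667 L/s.
Vt = flow × Ti = 1.0667 L/s × 0.48 s × 1000 mL/L = 512.02 mL.
R = (PIP − Pplat)/V̇ = (13.9 − 10.7) / 1.0667 = 3.2/1.0667 = 3.0 cmH2O·s/L.
C = Vt/(Pplat − PEEP) = 512.02 / (10.7 − 4) = 512.02/6.7 = 76.421 mL/cmH2O.
τ = R × C = 3.0 × 0.07642 L/cmH2O = 0.2293 s.
Fraction remaining = e^(−Te/τ) = e^(−0.45/0.2293) = 0.1405.
Trapped volume = 512.02 × 0.1405 = 71.939 mL.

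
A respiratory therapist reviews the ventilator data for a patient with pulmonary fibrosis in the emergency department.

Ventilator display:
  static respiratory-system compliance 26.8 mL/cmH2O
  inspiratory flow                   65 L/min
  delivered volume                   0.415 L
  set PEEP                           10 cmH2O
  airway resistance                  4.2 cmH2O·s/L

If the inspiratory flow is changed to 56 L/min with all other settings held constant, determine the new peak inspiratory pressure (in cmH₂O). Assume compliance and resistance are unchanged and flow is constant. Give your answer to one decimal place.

29.4

Flow: 65 L/min ÷ 60 = 1.0833 L/s.
New flow: 56 L/min ÷ 60 = 0.9333 L/s.
PIP = Vt/C + R·V̇ + PEEP (constant-flow equation of motion).
Only the resistive term changes: ΔPIP = R × ΔV̇ = 4.2 × (0.9333 − 1.0833) = 4.2 × -0.15 = -0.63 cmH2O.
Original PIP = 415/26.8 + 4.2×1.0833 + 10 = 30.035 cmH2O; new PIP = 30.035 + (-0.63) = 29.405 cmH2O.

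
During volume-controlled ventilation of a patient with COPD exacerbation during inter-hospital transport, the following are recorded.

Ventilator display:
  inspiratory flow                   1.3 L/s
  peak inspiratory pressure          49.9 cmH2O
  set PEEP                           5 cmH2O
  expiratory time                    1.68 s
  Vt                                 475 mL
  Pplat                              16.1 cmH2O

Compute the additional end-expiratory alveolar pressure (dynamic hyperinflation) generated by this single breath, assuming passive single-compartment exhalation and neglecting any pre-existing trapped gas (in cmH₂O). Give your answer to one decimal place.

2.5

R = (PIP − Pplat)/V̇ = (49.9 − 16.1) / 1.3 = 33.8/1.3 = 26.0 cmH2O·s/L.
C = Vt/(Pplat − PEEP) = 475.0 / (16.1 − 5) = 475.0/11.1 = 42.793 mL/cmH2O.
τ = R × C = 26.0 × 0.04279 L/cmH2O = 1.113 s.
Fraction remaining = e^(−Te/τ) = e^(−1.68/1.113) = 0.221; trapped volume = 475.0 × 0.221 = 104.98 mL.
Additional alveolar pressure from trapping ≈ V_trapped / C = 104.98 / 42.793 = 2.453 cmH2O.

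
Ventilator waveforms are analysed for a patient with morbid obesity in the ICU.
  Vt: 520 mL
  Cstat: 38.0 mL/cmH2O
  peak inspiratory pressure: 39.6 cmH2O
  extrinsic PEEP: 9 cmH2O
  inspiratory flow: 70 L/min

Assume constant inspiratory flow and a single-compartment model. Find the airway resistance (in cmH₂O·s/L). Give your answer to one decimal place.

14.5

Flow: 70 L/min ÷ 60 = 1.1667 L/s.
Equation of motion (constant flow): PIP = Vt/C + R·V̇ + PEEP.
R·V̇ = PIP − Vt/C − PEEP = 39.6 − 520/38.0 − 9 = 39.6 − 13.684 − 9 = 16.916 cmH2O.
R = 16.916 / 1.1667 = 14.499 cmH2O·s/L.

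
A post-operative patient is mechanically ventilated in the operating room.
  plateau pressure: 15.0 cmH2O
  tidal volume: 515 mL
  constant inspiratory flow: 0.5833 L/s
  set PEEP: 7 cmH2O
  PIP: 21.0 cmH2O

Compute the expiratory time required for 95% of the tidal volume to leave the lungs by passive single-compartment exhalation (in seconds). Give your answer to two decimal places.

1.98

R = (PIP − Pplat)/V̇ = (21.0 − 15.0) / 0.5833 = 6.0/0.5833 = 10.286 cmH2O·s/L.
C = Vt/(Pplat − PEEP) = 515.0 / (15.0 − 7) = 515.0/8.0 = 64.375 mL/cmH2O.
τ = R × C = 10.286 × 0.06438 L/cmH2O = 0.6622 s.
t = −τ·ln(1 − 0.95) = −0.6622·ln(0.05) = 1.984 s.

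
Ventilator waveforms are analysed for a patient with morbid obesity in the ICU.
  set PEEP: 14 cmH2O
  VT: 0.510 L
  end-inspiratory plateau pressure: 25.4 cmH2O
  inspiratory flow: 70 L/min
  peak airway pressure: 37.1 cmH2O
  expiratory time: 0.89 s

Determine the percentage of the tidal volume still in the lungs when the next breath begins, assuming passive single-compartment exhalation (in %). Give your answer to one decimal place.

13.8

Flow: 70 L/min ÷ 60 = 1.1667 L/s.
R = (PIP − Pplat)/V̇ = (37.1 − 25.4) / 1.1667 = 11.7/1.1667 = 10.028 cmH2O·s/L.
C = Vt/(Pplat − PEEP) = 510.0 / (25.4 − 14) = 510.0/11.4 = 44.737 mL/cmH2O.
τ = R × C = 10.028 × 0.04474 L/cmH2O = 0.4487 s.
Fraction remaining at end-expiration = e^(−Te/τ) = e^(−0.89/0.4487) = 0.1376 → 13.76%.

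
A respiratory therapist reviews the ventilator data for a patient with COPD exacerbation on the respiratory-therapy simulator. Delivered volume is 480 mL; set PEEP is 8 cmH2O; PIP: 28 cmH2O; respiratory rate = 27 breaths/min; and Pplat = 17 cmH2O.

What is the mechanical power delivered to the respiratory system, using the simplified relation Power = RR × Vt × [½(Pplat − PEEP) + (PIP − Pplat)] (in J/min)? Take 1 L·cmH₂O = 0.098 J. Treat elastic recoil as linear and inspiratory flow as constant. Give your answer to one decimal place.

Per-breath work = Vt × [½(Pplat−PEEP) + (PIP−Pplat)] = 0.480 × [0.5×9.0 + 11.0] = 0.480 × 15.5 = 7.44 L·cmH2O.
Power = 27 × 7.44 = 200.88 L·cmH2O/min.
× 0.098 J/(L·cmH2O) → 19.686 J/min.

19.7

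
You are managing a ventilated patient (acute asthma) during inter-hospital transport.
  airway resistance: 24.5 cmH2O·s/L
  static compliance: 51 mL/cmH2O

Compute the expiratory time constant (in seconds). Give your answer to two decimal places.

τ = R × C = 24.5 × 51 mL/cmH2O = 24.5 × 0.051 L/cmH2O = 1.25 s.

1.25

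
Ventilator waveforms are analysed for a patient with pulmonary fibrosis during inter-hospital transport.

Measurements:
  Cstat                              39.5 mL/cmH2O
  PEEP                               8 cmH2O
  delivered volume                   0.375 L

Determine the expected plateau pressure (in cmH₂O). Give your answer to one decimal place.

Pplat = PEEP + Vt / Cstat = 8 + 375 / 39.5 = 8 + 9.494 = 17.494 cmH2O.

17.5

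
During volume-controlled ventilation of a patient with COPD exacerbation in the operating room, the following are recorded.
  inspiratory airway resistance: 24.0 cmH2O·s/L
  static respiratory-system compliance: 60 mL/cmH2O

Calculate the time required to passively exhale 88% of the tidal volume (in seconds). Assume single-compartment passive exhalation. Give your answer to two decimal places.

3.05

τ = R × C = 24.0 × 60 mL/cmH2O = 24.0 × 0.060 L/cmH2O = 1.44 s.
Exhaled fraction f = 1 − e^(−t/τ) → t = −τ·ln(1 − f) = −1.44·ln(0.12) = 3.053 s.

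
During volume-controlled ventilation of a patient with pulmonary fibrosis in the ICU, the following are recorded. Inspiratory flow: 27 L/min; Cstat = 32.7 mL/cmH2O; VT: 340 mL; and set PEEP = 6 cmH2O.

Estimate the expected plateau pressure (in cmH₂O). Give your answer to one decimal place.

Pplat = PEEP + Vt / Cstat = 6 + 340 / 32.7 = 6 + 10.398 = 16.398 cmH2O.

16.4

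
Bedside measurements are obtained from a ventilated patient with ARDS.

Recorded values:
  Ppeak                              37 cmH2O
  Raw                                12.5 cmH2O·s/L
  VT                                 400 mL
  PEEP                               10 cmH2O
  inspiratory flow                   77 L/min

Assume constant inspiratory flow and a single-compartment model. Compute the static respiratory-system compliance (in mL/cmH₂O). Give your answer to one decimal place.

36.5

Flow: 77 L/min ÷ 60 = 1.2833 L/s.
Equation of motion (constant flow): PIP = Vt/C + R·V̇ + PEEP.
Vt/C = PIP − R·V̇ − PEEP = 37 − 12.5×1.2833 − 10 = 37 − 16.041 − 10 = 10.959 cmH2O.
C = Vt / 10.959 = 400 / 10.959 = 36.5 mL/cmH2O.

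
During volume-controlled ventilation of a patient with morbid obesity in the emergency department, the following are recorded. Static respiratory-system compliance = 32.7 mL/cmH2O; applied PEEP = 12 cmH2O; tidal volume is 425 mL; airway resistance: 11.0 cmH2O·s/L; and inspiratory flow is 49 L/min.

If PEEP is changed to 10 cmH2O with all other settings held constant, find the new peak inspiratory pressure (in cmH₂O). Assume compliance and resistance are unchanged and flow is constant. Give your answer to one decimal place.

Flow: 49 L/min ÷ 60 = 0.8167 L/s.
PIP = Vt/C + R·V̇ + PEEP (constant-flow equation of motion).
Only the baseline term changes: ΔPIP = ΔPEEP = 10 − 12 = -2.0 cmH2O.
Original PIP = 425/32.7 + 11.0×0.8167 + 12 = 33.981 cmH2O; new PIP = 33.981 + (-2.0) = 31.981 cmH2O.

32.0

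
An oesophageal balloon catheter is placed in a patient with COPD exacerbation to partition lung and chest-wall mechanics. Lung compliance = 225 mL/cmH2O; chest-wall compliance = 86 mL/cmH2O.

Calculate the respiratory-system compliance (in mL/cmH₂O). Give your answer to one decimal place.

Lung and chest wall are elastances in series: 1/Crs = 1/CL + 1/Ccw.
1/Crs = 1/225 + 1/86 = 0.01607.
Crs = 62.228 mL/cmH2O.

62.2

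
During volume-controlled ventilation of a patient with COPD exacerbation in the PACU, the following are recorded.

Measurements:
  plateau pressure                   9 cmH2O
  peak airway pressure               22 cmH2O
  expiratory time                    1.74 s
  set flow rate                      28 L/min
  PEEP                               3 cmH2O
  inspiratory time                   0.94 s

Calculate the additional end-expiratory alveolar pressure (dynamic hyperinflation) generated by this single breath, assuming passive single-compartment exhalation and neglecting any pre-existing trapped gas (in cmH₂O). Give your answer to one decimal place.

Flow: 28 L/min ÷ 60 = 0.4667 L/s.
Vt = flow × Ti = 0.4667 L/s × 0.94 s × 1000 mL/L = 438.7 mL.
R = (PIP − Pplat)/V̇ = (22 − 9) / 0.4667 = 13.0/0.4667 = 27.855 cmH2O·s/L.
C = Vt/(Pplat − PEEP) = 438.7 / (9 − 3) = 438.7/6.0 = 73.117 mL/cmH2O.
τ = R × C = 27.855 × 0.07312 L/cmH2O = 2.037 s.
Fraction remaining = e^(−Te/τ) = e^(−1.74/2.037) = 0.4256; trapped volume = 438.7 × 0.4256 = 186.71 mL.
Additional alveolar pressure from trapping ≈ V_trapped / C = 186.71 / 73.117 = 2.554 cmH2O.

2.6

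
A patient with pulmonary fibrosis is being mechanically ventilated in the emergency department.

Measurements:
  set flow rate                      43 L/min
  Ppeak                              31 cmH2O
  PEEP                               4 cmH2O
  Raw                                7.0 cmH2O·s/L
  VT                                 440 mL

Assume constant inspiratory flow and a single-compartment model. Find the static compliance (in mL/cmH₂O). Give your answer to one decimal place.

20.0

Flow: 43 L/min ÷ 60 = 0.7167 L/s.
Equation of motion (constant flow): PIP = Vt/C + R·V̇ + PEEP.
Vt/C = PIP − R·V̇ − PEEP = 31 − 7.0×0.7167 − 4 = 31 − 5.017 − 4 = 21.983 cmH2O.
C = Vt / 21.983 = 440 / 21.983 = 20.015 mL/cmH2O.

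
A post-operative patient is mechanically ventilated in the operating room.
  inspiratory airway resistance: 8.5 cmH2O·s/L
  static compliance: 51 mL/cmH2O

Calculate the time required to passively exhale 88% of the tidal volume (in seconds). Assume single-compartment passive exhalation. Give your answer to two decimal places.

0.92

τ = R × C = 8.5 × 51 mL/cmH2O = 8.5 × 0.051 L/cmH2O = 0.4335 s.
Exhaled fraction f = 1 − e^(−t/τ) → t = −τ·ln(1 − f) = −0.4335·ln(0.12) = 0.9191 s.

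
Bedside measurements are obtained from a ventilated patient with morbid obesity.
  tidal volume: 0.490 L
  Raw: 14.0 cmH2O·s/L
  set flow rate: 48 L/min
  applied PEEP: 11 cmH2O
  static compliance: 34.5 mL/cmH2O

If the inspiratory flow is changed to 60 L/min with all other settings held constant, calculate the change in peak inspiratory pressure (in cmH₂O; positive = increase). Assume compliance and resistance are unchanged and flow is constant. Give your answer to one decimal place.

Flow: 48 L/min ÷ 60 = 0.8 L/s.
New flow: 60 L/min ÷ 60 = 1 L/s.
PIP = Vt/C + R·V̇ + PEEP (constant-flow equation of motion).
Only the resistive term changes: ΔPIP = R × ΔV̇ = 14.0 × (1 − 0.8) = 14.0 × 0.2 = 2.8 cmH2O.

2.8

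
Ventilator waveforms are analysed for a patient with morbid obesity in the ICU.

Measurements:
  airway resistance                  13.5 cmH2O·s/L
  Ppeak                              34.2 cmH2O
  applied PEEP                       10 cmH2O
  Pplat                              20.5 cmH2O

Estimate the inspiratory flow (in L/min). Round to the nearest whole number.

flow = (PIP − Pplat) / Raw = (34.2 − 20.5) / 13.5 = 1.015 L/s × 60 = 60.9 L/min.

61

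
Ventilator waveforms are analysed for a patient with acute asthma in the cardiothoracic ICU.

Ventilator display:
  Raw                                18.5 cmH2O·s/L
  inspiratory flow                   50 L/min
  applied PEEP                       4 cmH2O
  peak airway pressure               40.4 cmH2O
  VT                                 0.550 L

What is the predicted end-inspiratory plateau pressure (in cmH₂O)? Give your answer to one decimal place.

Flow: 50 L/min ÷ 60 = 0.8333 L/s.
Pplat = PIP − Raw × flow = 40.4 − 18.5 × 0.8333 = 40.4 − 15.416 = 24.984 cmH2O.

25.0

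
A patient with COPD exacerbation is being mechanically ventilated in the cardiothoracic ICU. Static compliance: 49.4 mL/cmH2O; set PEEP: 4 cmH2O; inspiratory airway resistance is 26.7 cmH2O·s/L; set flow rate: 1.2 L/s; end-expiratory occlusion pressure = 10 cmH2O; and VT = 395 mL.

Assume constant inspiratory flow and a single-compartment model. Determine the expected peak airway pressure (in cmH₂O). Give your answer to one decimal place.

50.0

Total PEEP = 10 cmH2O (set 4 + intrinsic 6); this is the baseline alveolar pressure.
Equation of motion (constant flow): PIP = Vt/C + R·V̇ + PEEP.
PIP = 395/49.4 + 26.7×1.2 + 10 = 7.996 + 32.04 + 10 = 50.036 cmH2O.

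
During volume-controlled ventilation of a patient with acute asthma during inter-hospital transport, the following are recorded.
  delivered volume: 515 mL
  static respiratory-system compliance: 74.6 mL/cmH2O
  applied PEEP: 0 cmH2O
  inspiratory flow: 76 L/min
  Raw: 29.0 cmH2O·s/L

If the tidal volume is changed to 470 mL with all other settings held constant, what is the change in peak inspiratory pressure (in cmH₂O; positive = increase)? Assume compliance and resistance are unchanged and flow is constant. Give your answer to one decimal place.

-0.6

PIP = Vt/C + R·V̇ + PEEP (constant-flow equation of motion).
Only the elastic term changes: ΔPIP = ΔVt / C = (470 − 515) / 74.6 = -0.6032 cmH2O.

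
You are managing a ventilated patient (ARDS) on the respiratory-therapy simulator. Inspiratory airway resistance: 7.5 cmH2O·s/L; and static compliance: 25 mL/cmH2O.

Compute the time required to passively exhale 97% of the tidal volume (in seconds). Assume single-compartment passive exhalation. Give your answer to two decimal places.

0.66

τ = R × C = 7.5 × 25 mL/cmH2O = 7.5 × 0.025 L/cmH2O = 0.1875 s.
Exhaled fraction f = 1 − e^(−t/τ) → t = −τ·ln(1 − f) = −0.1875·ln(0.03) = 0.6575 s.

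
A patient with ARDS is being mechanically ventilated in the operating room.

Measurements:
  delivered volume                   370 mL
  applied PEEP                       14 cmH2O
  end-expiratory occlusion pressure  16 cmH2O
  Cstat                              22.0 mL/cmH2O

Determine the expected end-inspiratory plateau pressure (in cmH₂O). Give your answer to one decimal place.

32.8

End-expiratory occlusion gives total PEEP = 16 cmH2O (intrinsic PEEP = 16 − 14 = 2). Use total PEEP for the elastic gradient.
Pplat = PEEPtotal + Vt / Cstat = 16 + 370 / 22.0 = 16 + 16.818 = 32.818 cmH2O.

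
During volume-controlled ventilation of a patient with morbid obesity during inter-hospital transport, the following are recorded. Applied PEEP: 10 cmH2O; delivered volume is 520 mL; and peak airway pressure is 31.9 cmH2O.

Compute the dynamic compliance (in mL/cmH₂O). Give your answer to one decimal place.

Dynamic compliance = Vt / (PIP − PEEP) = 520 / (31.9 − 10) = 520 / 21.9 = 23.744 mL/cmH2O.

23.7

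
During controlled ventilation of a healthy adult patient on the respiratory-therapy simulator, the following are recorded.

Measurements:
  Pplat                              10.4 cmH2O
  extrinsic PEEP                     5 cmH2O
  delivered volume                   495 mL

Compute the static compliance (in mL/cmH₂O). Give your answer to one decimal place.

Cstat = Vt / (Pplat − PEEP) = 495 / (10.4 − 5) = 495 / 5.4 = 91.667 mL/cmH2O.

91.7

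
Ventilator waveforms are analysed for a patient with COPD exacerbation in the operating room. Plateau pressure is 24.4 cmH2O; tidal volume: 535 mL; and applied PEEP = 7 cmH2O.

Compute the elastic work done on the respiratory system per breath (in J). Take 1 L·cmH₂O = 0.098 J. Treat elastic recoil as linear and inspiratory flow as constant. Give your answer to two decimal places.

Elastic work ≈ ½ × (Pplat − PEEP) × Vt = 0.5 × (24.4 − 7) × 0.535 L = 0.5 × 17.4 × 0.535 = 4.655 L·cmH2O.
× 0.098 J/(L·cmH2O) → 0.4562 J.

0.46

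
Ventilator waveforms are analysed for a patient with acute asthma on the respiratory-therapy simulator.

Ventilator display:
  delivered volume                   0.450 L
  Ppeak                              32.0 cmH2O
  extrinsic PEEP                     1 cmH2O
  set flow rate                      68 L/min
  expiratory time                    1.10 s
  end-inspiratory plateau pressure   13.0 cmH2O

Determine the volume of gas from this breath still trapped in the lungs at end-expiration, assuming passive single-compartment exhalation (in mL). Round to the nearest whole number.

Flow: 68 L/min ÷ 60 = 1.1333 L/s.
R = (PIP − Pplat)/V̇ = (32.0 − 13.0) / 1.1333 = 19.0/1.1333 = 16.765 cmH2O·s/L.
C = Vt/(Pplat − PEEP) = 450.0 / (13.0 − 1) = 450.0/12.0 = 37.5 mL/cmH2O.
τ = R × C = 16.765 × 0.0375 L/cmH2O = 0.6287 s.
Fraction remaining = e^(−Te/τ) = e^(−1.10/0.6287) = 0.1738.
Trapped volume = 450.0 × 0.1738 = 78.21 mL.

78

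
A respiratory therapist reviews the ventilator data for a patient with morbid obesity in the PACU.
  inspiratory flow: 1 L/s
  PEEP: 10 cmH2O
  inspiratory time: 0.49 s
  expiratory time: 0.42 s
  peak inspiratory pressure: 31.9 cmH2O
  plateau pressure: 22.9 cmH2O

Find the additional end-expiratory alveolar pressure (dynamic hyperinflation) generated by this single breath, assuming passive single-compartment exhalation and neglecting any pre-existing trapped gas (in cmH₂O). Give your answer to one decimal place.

3.8

Vt = flow × Ti = 1 L/s × 0.49 s × 1000 mL/L = 490.0 mL.
R = (PIP − Pplat)/V̇ = (31.9 − 22.9) / 1 = 9.0/1 = 9.0 cmH2O·s/L.
C = Vt/(Pplat − PEEP) = 490.0 / (22.9 − 10) = 490.0/12.9 = 37.984 mL/cmH2O.
τ = R × C = 9.0 × 0.03798 L/cmH2O = 0.3418 s.
Fraction remaining = e^(−Te/τ) = e^(−0.42/0.3418) = 0.2926; trapped volume = 490.0 × 0.2926 = 143.37 mL.
Additional alveolar pressure from trapping ≈ V_trapped / C = 143.37 / 37.984 = 3.774 cmH2O.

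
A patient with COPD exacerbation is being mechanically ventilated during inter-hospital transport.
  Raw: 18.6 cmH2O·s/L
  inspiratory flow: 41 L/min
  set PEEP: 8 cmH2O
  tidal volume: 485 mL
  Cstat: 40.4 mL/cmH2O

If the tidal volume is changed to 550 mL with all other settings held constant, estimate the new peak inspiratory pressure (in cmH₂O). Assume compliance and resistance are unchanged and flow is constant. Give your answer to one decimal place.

34.3

Flow: 41 L/min ÷ 60 = 0.6833 L/s.
PIP = Vt/C + R·V̇ + PEEP (constant-flow equation of motion).
Only the elastic term changes: ΔPIP = ΔVt / C = (550 − 485) / 40.4 = 1.609 cmH2O.
Original PIP = 485/40.4 + 18.6×0.6833 + 8 = 32.714 cmH2O; new PIP = 32.714 + (1.609) = 34.323 cmH2O.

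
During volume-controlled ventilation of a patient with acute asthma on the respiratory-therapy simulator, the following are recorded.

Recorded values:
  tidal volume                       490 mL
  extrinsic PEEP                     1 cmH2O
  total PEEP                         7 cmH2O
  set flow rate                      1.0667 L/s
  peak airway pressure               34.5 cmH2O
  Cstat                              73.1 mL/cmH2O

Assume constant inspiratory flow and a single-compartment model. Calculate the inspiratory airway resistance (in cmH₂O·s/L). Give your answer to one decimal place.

Total PEEP = 7 cmH2O (set 1 + intrinsic 6); this is the baseline alveolar pressure.
Equation of motion (constant flow): PIP = Vt/C + R·V̇ + PEEP.
R·V̇ = PIP − Vt/C − PEEP = 34.5 − 490/73.1 − 7 = 34.5 − 6.703 − 7 = 20.797 cmH2O.
R = 20.797 / 1.0667 = 19.497 cmH2O·s/L.

19.5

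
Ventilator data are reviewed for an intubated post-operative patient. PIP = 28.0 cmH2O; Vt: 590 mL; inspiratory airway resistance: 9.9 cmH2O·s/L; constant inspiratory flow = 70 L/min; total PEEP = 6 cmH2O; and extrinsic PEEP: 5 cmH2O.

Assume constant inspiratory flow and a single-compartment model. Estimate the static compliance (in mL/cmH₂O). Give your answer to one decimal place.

56.5

Flow: 70 L/min ÷ 60 = 1.1667 L/s.
Total PEEP = 6 cmH2O (set 5 + intrinsic 1); this is the baseline alveolar pressure.
Equation of motion (constant flow): PIP = Vt/C + R·V̇ + PEEP.
Vt/C = PIP − R·V̇ − PEEP = 28.0 − 9.9×1.1667 − 6 = 28.0 − 11.55 − 6 = 10.45 cmH2O.
C = Vt / 10.45 = 590 / 10.45 = 56.459 mL/cmH2O.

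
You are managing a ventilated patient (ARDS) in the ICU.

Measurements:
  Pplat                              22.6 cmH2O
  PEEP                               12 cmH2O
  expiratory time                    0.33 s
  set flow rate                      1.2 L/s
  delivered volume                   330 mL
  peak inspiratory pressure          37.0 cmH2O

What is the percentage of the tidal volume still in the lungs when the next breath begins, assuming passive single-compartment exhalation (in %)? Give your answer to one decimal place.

41.3

R = (PIP − Pplat)/V̇ = (37.0 − 22.6) / 1.2 = 14.4/1.2 = 12.0 cmH2O·s/L.
C = Vt/(Pplat − PEEP) = 330.0 / (22.6 − 12) = 330.0/10.6 = 31.132 mL/cmH2O.
τ = R × C = 12.0 × 0.03113 L/cmH2O = 0.3736 s.
Fraction remaining at end-expiration = e^(−Te/τ) = e^(−0.33/0.3736) = 0.4134 → 41.34%.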